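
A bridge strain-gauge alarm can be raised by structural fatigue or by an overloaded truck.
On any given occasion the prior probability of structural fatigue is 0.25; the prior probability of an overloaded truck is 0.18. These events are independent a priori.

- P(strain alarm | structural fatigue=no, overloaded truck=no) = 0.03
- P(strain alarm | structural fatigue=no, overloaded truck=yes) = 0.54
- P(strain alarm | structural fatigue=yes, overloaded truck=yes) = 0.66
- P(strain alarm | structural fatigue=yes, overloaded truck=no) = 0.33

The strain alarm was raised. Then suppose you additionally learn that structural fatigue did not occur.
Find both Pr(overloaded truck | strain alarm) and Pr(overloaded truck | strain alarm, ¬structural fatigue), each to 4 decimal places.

Pr(overloaded truck | strain alarm) ≈ 0.5437; Pr(overloaded truck | strain alarm, ¬structural fatigue) ≈ 0.7980

Weight on overloaded truck=true, given the evidence: 0.072900 + 0.029700 = 0.102600
Normalizer over all consistent configurations: 0.03·0.75·0.82 + 0.54·0.75·0.18 + 0.33·0.25·0.82 + 0.66·0.25·0.18 = 0.188700
P(overloaded truck | strain alarm) = 0.102600/0.188700 ≈ 0.5437

Now condition on the additional information:
Numerator (weight on configurations with overloaded truck): 0.54*0.18 = 0.097200
Normalizer over all consistent configurations: 0.03*0.82 + 0.54*0.18 = 0.121800
Posterior = 0.097200 / 0.121800 ≈ 0.7980
Ruling out structural fatigue raises the posterior on overloaded truck — the flip side of explaining away.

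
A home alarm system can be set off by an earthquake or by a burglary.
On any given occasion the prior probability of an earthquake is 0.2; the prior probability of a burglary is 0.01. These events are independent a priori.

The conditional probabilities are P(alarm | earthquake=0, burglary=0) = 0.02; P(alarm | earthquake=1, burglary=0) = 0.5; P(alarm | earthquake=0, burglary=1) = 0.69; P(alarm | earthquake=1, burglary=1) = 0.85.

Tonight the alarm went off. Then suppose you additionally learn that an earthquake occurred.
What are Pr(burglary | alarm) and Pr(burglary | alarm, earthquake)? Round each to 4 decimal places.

Pr(burglary | alarm) ≈ 0.0592; Pr(burglary | alarm, earthquake) ≈ 0.0169

Sum P(alarm|·) weighted by the priors over the 4 (earthquake, burglary) configurations:
  P(alarm) = 0.02×0.8×0.99 + 0.69×0.8×0.01 + 0.5×0.2×0.99 + 0.85×0.2×0.01
        = 0.015840 + 0.005520 + 0.099000 + 0.001700 = 0.122060
The terms with burglary present sum to 0.007220, so
  P(burglary | alarm) = 0.007220 / 0.122060 ≈ 0.0592

With the extra evidence:
Numerator (weight on configurations with burglary): 0.85*0.01 = 0.008500
Normalizer over all consistent configurations: 0.5*0.99 + 0.85*0.01 = 0.503500
Posterior = 0.008500 / 0.503500 ≈ 0.0169
This is intercausal reasoning (explaining away): once earthquake accounts for the alarm, burglary becomes less likely.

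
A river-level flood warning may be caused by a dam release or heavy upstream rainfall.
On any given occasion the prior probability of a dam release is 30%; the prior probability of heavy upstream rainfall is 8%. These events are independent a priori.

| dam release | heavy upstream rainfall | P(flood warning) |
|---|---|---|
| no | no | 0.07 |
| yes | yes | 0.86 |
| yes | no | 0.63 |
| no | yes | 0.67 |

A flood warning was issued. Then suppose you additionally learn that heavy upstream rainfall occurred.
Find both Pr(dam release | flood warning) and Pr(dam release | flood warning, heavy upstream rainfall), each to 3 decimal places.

Pr(dam release | flood warning) ≈ 0.702; Pr(dam release | flood warning, heavy upstream rainfall) ≈ 0.355

P(flood warning) = 0.07*0.7*0.92 + 0.67*0.7*0.08 + 0.63*0.3*0.92 + 0.86*0.3*0.08 = 0.045080 + 0.037520 + 0.173880 + 0.020640 = 0.277120
Of this, 0.194520 comes from 0.173880 + 0.020640 (the dam release=true cases).
So P(dam release | flood warning) = 0.194520/0.277120 ≈ 0.702.

Now also conditioning on heavy upstream rainfall=true:
P(flood warning | heavy upstream rainfall) = 0.67·0.7 + 0.86·0.3 = 0.469000 + 0.258000 = 0.727000
The dam release-present share is 0.86·0.3 = 0.258000.
So P(dam release | flood warning, heavy upstream rainfall) = 0.258000/0.727000 ≈ 0.355.
— heavy upstream rainfall explains away the evidence for dam release.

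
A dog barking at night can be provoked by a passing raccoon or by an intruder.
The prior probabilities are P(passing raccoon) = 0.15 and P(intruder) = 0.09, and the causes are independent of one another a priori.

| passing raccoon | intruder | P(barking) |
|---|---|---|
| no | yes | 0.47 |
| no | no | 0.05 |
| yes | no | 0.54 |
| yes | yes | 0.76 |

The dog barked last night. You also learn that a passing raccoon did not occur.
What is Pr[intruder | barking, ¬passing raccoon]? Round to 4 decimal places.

By total probability over both values of intruder:
  P(barking | ¬passing raccoon) = 0.05×0.91 + 0.47×0.09
        = 0.045500 + 0.042300 = 0.087800
Keeping only the intruder-present terms gives 0.042300, so
  P(intruder | barking, ¬passing raccoon) = 0.042300 / 0.087800 ≈ 0.4818

Pr[intruder | barking, ¬passing raccoon] ≈ 0.4818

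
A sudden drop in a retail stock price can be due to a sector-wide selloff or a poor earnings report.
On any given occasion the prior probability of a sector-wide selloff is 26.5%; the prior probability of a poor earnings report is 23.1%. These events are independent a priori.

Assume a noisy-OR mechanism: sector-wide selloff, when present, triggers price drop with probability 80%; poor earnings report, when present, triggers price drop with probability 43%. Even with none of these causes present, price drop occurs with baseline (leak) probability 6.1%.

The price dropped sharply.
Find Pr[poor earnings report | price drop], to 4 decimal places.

Under noisy-OR, P(price drop | causes) = 1 − (1−0.061)·∏(1−qᵢ) over the active causes.
P(price drop) = 0.061×0.735×0.769 + 0.46477×0.735×0.231 + 0.8122×0.265×0.769 + 0.892954×0.265×0.231 = 0.034478 + 0.078911 + 0.165514 + 0.054662 = 0.333565
Restricting to configurations with poor earnings report present: 0.078911 + 0.054662 = 0.133573.
So P(poor earnings report | price drop) = 0.133573/0.333565 ≈ 0.4004.

Pr[poor earnings report | price drop] ≈ 0.4004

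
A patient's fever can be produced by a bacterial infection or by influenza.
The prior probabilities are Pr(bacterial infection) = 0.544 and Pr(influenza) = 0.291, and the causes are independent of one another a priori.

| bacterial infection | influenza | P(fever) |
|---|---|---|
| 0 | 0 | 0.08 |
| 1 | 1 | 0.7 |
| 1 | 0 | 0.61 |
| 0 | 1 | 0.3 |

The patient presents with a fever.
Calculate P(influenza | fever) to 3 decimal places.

By total probability over the 4 (bacterial infection, influenza) configurations:
  P(fever) = 0.08*0.456*0.709 + 0.3*0.456*0.291 + 0.61*0.544*0.709 + 0.7*0.544*0.291
        = 0.025864 + 0.039809 + 0.235275 + 0.110813 = 0.411761
Configurations with influenza contribute 0.150622, so
  P(influenza | fever) = 0.150622 / 0.411761 ≈ 0.366

P(influenza | fever) ≈ 0.366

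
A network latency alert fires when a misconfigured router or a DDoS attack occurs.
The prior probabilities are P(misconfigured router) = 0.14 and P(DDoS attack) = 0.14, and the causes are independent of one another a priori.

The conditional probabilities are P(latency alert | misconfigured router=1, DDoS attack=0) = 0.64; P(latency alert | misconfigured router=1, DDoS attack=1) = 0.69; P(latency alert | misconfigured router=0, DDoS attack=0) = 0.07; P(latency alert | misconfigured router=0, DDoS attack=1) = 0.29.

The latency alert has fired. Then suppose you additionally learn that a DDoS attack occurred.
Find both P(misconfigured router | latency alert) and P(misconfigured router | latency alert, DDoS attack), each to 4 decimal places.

Sum P(latency alert|·) weighted by the priors over the 4 (misconfigured router, DDoS attack) configurations:
  P(latency alert) = 0.07×0.86×0.86 + 0.29×0.86×0.14 + 0.64×0.14×0.86 + 0.69×0.14×0.14
        = 0.051772 + 0.034916 + 0.077056 + 0.013524 = 0.177268
Configurations with misconfigured router contribute 0.090580, so
  P(misconfigured router | latency alert) = 0.090580 / 0.177268 ≈ 0.5110

Now also conditioning on DDoS attack=true:
Enumerate both values of misconfigured router and weight by the priors:
  P(latency alert | DDoS attack) = 0.29×0.86 + 0.69×0.14
        = 0.249400 + 0.096600 = 0.346000
The terms with misconfigured router present sum to 0.096600, so
  P(misconfigured router | latency alert, DDoS attack) = 0.096600 / 0.346000 ≈ 0.2792
This is intercausal reasoning (explaining away): once DDoS attack accounts for the latency alert, misconfigured router becomes less likely.

P(misconfigured router | latency alert) ≈ 0.5110; P(misconfigured router | latency alert, DDoS attack) ≈ 0.2792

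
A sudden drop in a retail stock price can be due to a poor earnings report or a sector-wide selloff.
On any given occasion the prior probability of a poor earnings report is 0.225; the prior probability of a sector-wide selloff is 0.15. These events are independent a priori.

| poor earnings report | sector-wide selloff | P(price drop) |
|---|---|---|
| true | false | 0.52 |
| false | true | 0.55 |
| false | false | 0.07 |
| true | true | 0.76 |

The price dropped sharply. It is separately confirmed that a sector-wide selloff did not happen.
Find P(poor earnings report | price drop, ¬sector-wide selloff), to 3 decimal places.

By total probability over both values of poor earnings report:
  P(price drop | ¬sector-wide selloff) = 0.07·0.775 + 0.52·0.225
        = 0.054250 + 0.117000 = 0.171250
Configurations with poor earnings report contribute 0.117000, so
  P(poor earnings report | price drop, ¬sector-wide selloff) = 0.117000 / 0.171250 ≈ 0.683

P(poor earnings report | price drop, ¬sector-wide selloff) ≈ 0.683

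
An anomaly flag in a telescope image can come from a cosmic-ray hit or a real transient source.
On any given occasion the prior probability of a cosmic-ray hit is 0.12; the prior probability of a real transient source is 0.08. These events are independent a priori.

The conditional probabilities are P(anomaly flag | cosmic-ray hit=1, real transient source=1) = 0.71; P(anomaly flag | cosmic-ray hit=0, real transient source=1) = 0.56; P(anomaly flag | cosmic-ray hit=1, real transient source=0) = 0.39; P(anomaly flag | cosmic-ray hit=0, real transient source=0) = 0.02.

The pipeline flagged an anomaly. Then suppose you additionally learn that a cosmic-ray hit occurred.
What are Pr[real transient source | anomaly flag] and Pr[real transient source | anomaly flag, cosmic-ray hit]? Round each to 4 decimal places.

P(anomaly flag) = 0.02·0.88·0.92 + 0.56·0.88·0.08 + 0.39·0.12·0.92 + 0.71·0.12·0.08 = 0.016192 + 0.039424 + 0.043056 + 0.006816 = 0.105488
Of this, 0.046240 comes from 0.039424 + 0.006816 (the real transient source=true cases).
P(real transient source | anomaly flag) = 0.046240 / 0.105488 ≈ 0.4383

With the extra evidence:
Enumerate both values of real transient source and weight by the priors:
  P(anomaly flag | cosmic-ray hit) = 0.39×0.92 + 0.71×0.08
        = 0.358800 + 0.056800 = 0.415600
Keeping only the real transient source-present terms gives 0.056800, so
  P(real transient source | anomaly flag, cosmic-ray hit) = 0.056800 / 0.415600 ≈ 0.1367

Pr[real transient source | anomaly flag] ≈ 0.4383; Pr[real transient source | anomaly flag, cosmic-ray hit] ≈ 0.1367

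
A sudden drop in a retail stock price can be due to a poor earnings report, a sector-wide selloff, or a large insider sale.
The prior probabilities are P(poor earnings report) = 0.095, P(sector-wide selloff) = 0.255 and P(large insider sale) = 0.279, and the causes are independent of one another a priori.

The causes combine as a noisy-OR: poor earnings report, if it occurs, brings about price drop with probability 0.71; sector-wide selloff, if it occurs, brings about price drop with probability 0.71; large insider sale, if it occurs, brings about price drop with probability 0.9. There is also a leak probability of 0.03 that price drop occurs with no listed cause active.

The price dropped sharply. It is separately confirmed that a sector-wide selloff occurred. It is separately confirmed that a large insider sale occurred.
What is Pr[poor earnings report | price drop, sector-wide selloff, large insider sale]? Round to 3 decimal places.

Under noisy-OR, P(price drop | causes) = 1 − (1−0.03)·∏(1−qᵢ) over the active causes.
P(price drop | sector-wide selloff, large insider sale) = 0.97187·0.905 + 0.991842·0.095 = 0.879542 + 0.094225 = 0.973767
Restricting to configurations with poor earnings report present: 0.991842·0.095 = 0.094225.
So P(poor earnings report | price drop, sector-wide selloff, large insider sale) = 0.094225/0.973767 ≈ 0.097.

Pr[poor earnings report | price drop, sector-wide selloff, large insider sale] ≈ 0.097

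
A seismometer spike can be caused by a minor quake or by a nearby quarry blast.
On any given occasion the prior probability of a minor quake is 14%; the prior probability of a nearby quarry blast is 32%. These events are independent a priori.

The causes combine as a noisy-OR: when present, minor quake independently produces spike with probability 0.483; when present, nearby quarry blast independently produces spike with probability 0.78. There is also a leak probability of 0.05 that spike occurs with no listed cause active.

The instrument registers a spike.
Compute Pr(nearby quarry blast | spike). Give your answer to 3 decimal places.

Pr(nearby quarry blast | spike) ≈ 0.768

Under noisy-OR, P(spike | causes) = 1 − (1−0.05)·∏(1−qᵢ) over the active causes.
Weight on nearby quarry blast=true, given the evidence: 0.217683 + 0.039959 = 0.257642
Normalizer over all consistent configurations: 0.05×0.86×0.68 + 0.791×0.86×0.32 + 0.50885×0.14×0.68 + 0.891947×0.14×0.32 = 0.335325
Posterior = 0.257642 / 0.335325 ≈ 0.768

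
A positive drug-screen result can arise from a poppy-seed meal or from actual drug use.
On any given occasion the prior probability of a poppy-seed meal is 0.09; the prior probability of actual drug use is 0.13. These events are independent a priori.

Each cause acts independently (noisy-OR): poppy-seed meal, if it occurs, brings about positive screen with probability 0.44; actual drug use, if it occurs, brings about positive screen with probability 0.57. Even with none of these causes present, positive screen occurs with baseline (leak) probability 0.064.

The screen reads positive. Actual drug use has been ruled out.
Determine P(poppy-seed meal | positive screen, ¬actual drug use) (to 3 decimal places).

P(poppy-seed meal | positive screen, ¬actual drug use) ≈ 0.424

Under noisy-OR, P(positive screen | causes) = 1 − (1−0.064)·∏(1−qᵢ) over the active causes.
Weight on poppy-seed meal=true, given the evidence: 0.47584·0.09 = 0.042826
Normalizer over all consistent configurations: 0.064·0.91 + 0.47584·0.09 = 0.101066
Posterior = 0.042826 / 0.101066 ≈ 0.424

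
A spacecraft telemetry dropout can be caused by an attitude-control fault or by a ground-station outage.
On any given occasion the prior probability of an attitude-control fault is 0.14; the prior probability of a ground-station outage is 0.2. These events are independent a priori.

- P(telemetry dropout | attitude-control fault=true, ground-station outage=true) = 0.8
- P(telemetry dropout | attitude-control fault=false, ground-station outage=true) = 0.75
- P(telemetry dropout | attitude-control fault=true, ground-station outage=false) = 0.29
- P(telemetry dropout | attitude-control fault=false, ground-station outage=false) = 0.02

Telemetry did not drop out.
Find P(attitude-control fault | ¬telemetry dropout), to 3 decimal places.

P(¬telemetry dropout) = 0.98*0.86*0.8 + 0.25*0.86*0.2 + 0.71*0.14*0.8 + 0.2*0.14*0.2 = 0.674240 + 0.043000 + 0.079520 + 0.005600 = 0.802360
Of this, 0.085120 comes from 0.079520 + 0.005600 (the attitude-control fault=true cases).
P(attitude-control fault | ¬telemetry dropout) = 0.085120 / 0.802360 ≈ 0.106

P(attitude-control fault | ¬telemetry dropout) ≈ 0.106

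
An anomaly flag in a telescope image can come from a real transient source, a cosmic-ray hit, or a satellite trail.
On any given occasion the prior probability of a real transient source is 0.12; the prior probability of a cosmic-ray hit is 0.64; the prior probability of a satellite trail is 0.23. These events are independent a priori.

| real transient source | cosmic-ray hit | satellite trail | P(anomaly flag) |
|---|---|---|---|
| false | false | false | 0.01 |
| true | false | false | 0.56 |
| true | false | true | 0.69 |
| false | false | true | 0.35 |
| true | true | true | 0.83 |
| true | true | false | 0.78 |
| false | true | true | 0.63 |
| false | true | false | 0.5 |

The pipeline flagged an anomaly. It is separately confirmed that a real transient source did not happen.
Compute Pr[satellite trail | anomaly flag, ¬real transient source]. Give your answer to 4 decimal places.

P(anomaly flag | ¬real transient source) = 0.01*0.36*0.77 + 0.35*0.36*0.23 + 0.5*0.64*0.77 + 0.63*0.64*0.23 = 0.002772 + 0.028980 + 0.246400 + 0.092736 = 0.370888
Of this, 0.121716 comes from 0.028980 + 0.092736 (the satellite trail=true cases).
Hence the posterior is 0.121716/0.370888 ≈ 0.3282.

Pr[satellite trail | anomaly flag, ¬real transient source] ≈ 0.3282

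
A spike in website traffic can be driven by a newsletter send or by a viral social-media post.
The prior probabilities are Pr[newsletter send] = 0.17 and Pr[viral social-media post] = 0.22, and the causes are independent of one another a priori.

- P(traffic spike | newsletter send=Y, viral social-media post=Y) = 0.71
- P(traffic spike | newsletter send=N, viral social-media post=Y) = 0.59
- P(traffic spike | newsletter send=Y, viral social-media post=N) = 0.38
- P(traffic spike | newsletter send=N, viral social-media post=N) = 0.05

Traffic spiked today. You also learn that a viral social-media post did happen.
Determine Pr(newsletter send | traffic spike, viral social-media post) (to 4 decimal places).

P(traffic spike | viral social-media post) = 0.59·0.83 + 0.71·0.17 = 0.489700 + 0.120700 = 0.610400
Restricting to configurations with newsletter send present: 0.71·0.17 = 0.120700.
P(newsletter send | traffic spike, viral social-media post) = 0.120700 / 0.610400 ≈ 0.1977

Pr(newsletter send | traffic spike, viral social-media post) ≈ 0.1977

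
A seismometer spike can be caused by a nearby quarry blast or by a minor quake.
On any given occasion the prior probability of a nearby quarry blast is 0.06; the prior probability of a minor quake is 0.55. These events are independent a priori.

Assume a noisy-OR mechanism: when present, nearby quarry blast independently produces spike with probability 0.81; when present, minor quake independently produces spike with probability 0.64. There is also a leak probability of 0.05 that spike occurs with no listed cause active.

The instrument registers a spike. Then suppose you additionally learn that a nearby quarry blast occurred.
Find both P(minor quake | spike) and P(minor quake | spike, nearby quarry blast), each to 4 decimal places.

P(minor quake | spike) ≈ 0.8955; P(minor quake | spike, nearby quarry blast) ≈ 0.5824

Under noisy-OR, P(spike | causes) = 1 − (1−0.05)·∏(1−qᵢ) over the active causes.
Sum P(spike|·) weighted by the priors over the 4 (nearby quarry blast, minor quake) configurations:
  P(spike) = 0.05·0.94·0.45 + 0.658·0.94·0.55 + 0.8195·0.06·0.45 + 0.93502·0.06·0.55
        = 0.021150 + 0.340186 + 0.022127 + 0.030856 = 0.414319
Configurations with minor quake contribute 0.371042, so
  P(minor quake | spike) = 0.371042 / 0.414319 ≈ 0.8955

With the extra evidence:
Weight on minor quake=true, given the evidence: 0.93502×0.55 = 0.514261
The normalizing constant is 0.8195×0.45 + 0.93502×0.55 = 0.883036
P(minor quake | spike, nearby quarry blast) = 0.514261/0.883036 ≈ 0.5824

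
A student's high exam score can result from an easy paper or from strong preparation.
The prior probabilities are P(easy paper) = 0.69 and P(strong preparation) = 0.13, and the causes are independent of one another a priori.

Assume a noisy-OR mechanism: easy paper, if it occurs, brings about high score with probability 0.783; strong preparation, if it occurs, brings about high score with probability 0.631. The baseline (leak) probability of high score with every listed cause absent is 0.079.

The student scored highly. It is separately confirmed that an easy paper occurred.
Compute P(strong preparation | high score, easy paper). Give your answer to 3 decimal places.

Under noisy-OR, P(high score | causes) = 1 − (1−0.079)·∏(1−qᵢ) over the active causes.
P(high score | easy paper) = 0.800143*0.87 + 0.926253*0.13 = 0.696124 + 0.120413 = 0.816537
Of this, 0.120413 comes from 0.926253*0.13 (the strong preparation=true cases).
Hence the posterior is 0.120413/0.816537 ≈ 0.147.

P(strong preparation | high score, easy paper) ≈ 0.147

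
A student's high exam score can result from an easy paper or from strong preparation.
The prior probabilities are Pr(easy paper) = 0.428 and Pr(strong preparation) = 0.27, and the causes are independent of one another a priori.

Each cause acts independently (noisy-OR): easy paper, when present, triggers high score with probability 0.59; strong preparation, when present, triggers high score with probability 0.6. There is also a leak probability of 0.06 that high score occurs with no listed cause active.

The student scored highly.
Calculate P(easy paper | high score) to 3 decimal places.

P(easy paper | high score) ≈ 0.705

Under noisy-OR, P(high score | causes) = 1 − (1−0.06)·∏(1−qᵢ) over the active causes.
Numerator (weight on configurations with easy paper): 0.192026 + 0.097745 = 0.289771
Denominator P(high score): 0.06·0.572·0.73 + 0.624·0.572·0.27 + 0.6146·0.428·0.73 + 0.84584·0.428·0.27 = 0.411196
P(easy paper | high score) = 0.289771/0.411196 ≈ 0.705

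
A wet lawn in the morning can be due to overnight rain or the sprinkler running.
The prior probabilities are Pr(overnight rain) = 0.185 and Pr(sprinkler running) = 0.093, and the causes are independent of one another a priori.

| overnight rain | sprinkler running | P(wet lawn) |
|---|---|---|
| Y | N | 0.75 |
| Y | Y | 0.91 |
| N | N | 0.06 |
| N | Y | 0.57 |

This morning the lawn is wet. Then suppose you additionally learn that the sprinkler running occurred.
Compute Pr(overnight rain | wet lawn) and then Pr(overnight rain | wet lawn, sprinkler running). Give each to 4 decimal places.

Pr(overnight rain | wet lawn) ≈ 0.6178; Pr(overnight rain | wet lawn, sprinkler running) ≈ 0.2660

By total probability over the 4 (overnight rain, sprinkler running) configurations:
  P(wet lawn) = 0.06×0.815×0.907 + 0.57×0.815×0.093 + 0.75×0.185×0.907 + 0.91×0.185×0.093
        = 0.044352 + 0.043203 + 0.125846 + 0.015657 = 0.229058
Configurations with overnight rain contribute 0.141503, so
  P(overnight rain | wet lawn) = 0.141503 / 0.229058 ≈ 0.6178

Now also conditioning on sprinkler running=true:
P(wet lawn | sprinkler running) = 0.57×0.815 + 0.91×0.185 = 0.464550 + 0.168350 = 0.632900
Restricting to configurations with overnight rain present: 0.91×0.185 = 0.168350.
P(overnight rain | wet lawn, sprinkler running) = 0.168350 / 0.632900 ≈ 0.2660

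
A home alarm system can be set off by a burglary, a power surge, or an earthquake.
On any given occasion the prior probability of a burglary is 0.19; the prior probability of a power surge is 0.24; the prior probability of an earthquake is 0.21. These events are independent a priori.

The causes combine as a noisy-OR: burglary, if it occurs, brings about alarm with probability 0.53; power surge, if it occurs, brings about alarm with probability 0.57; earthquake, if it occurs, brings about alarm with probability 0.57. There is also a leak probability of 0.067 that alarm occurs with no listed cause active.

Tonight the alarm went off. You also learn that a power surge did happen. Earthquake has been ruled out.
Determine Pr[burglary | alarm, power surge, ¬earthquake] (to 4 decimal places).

Pr[burglary | alarm, power surge, ¬earthquake] ≈ 0.2412

Under noisy-OR, P(alarm | causes) = 1 − (1−0.067)·∏(1−qᵢ) over the active causes.
By total probability over both values of burglary:
  P(alarm | power surge, ¬earthquake) = 0.59881*0.81 + 0.811441*0.19
        = 0.485036 + 0.154174 = 0.639210
Keeping only the burglary-present terms gives 0.154174, so
  P(burglary | alarm, power surge, ¬earthquake) = 0.154174 / 0.639210 ≈ 0.2412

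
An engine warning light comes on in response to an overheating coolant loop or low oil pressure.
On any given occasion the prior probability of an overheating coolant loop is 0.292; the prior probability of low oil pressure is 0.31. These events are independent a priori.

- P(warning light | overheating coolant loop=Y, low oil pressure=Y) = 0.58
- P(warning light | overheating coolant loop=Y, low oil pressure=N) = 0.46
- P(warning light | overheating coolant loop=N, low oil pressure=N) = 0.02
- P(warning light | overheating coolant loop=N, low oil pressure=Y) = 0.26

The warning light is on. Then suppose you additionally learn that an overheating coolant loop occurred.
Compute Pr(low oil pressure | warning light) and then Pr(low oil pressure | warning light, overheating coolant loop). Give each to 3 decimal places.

Pr(low oil pressure | warning light) ≈ 0.517; Pr(low oil pressure | warning light, overheating coolant loop) ≈ 0.362

Enumerate the 4 (overheating coolant loop, low oil pressure) configurations and weight by the priors:
  P(warning light) = 0.02*0.708*0.69 + 0.26*0.708*0.31 + 0.46*0.292*0.69 + 0.58*0.292*0.31
        = 0.009770 + 0.057065 + 0.092681 + 0.052502 = 0.212018
Configurations with low oil pressure contribute 0.109567, so
  P(low oil pressure | warning light) = 0.109567 / 0.212018 ≈ 0.517

Now condition on the additional information:
P(warning light | overheating coolant loop) = 0.46·0.69 + 0.58·0.31 = 0.317400 + 0.179800 = 0.497200
Restricting to configurations with low oil pressure present: 0.58·0.31 = 0.179800.
Hence the posterior is 0.179800/0.497200 ≈ 0.362.
Conditioning on overheating coolant loop lowers the posterior on low oil pressure: the classic explaining-away effect in a common-effect structure.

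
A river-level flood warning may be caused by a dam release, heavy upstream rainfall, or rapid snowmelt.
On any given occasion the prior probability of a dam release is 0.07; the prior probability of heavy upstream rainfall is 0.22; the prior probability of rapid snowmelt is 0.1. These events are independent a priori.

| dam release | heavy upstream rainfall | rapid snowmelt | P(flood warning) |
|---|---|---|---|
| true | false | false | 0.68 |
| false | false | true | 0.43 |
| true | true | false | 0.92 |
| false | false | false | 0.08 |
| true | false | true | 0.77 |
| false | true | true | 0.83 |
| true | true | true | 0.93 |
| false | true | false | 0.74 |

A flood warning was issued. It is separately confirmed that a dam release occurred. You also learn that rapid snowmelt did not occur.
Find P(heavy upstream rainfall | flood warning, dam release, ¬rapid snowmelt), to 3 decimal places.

P(heavy upstream rainfall | flood warning, dam release, ¬rapid snowmelt) ≈ 0.276

P(flood warning | dam release, ¬rapid snowmelt) = 0.68·0.78 + 0.92·0.22 = 0.530400 + 0.202400 = 0.732800
Restricting to configurations with heavy upstream rainfall present: 0.92·0.22 = 0.202400.
Hence the posterior is 0.202400/0.732800 ≈ 0.276.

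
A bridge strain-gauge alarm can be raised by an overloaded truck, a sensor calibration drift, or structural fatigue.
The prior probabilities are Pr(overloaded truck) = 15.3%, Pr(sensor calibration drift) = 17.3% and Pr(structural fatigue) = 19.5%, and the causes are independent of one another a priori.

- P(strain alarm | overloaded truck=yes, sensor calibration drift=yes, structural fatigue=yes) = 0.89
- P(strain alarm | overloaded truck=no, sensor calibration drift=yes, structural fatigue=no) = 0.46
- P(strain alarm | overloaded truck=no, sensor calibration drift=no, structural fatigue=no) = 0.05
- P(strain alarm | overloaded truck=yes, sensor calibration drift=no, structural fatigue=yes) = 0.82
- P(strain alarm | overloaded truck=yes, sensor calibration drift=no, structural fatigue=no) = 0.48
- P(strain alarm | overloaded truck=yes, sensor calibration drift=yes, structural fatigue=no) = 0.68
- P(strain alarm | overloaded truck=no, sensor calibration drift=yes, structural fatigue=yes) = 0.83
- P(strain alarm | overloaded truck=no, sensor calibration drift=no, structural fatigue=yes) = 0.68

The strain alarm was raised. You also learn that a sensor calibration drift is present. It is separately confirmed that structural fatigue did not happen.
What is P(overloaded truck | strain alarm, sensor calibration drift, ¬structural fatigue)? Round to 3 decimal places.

Sum P(strain alarm|·) weighted by the priors over both values of overloaded truck:
  P(strain alarm | sensor calibration drift, ¬structural fatigue) = 0.46*0.847 + 0.68*0.153
        = 0.389620 + 0.104040 = 0.493660
The terms with overloaded truck present sum to 0.104040, so
  P(overloaded truck | strain alarm, sensor calibration drift, ¬structural fatigue) = 0.104040 / 0.493660 ≈ 0.211

P(overloaded truck | strain alarm, sensor calibration drift, ¬structural fatigue) ≈ 0.211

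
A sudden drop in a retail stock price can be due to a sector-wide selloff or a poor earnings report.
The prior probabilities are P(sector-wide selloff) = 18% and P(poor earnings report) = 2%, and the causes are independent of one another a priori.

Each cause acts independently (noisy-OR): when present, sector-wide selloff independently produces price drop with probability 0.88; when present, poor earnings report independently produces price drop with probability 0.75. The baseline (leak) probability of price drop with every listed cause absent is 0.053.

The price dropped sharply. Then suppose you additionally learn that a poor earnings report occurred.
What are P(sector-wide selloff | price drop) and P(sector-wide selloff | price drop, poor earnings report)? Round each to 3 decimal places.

P(sector-wide selloff | price drop) ≈ 0.744; P(sector-wide selloff | price drop, poor earnings report) ≈ 0.218

Under noisy-OR, P(price drop | causes) = 1 − (1−0.053)·∏(1−qᵢ) over the active causes.
P(price drop) = 0.053*0.82*0.98 + 0.76325*0.82*0.02 + 0.88636*0.18*0.98 + 0.97159*0.18*0.02 = 0.042591 + 0.012517 + 0.156354 + 0.003498 = 0.214960
Of this, 0.159852 comes from 0.156354 + 0.003498 (the sector-wide selloff=true cases).
P(sector-wide selloff | price drop) = 0.159852 / 0.214960 ≈ 0.744

Now condition on the additional information:
P(price drop | poor earnings report) = 0.76325×0.82 + 0.97159×0.18 = 0.625865 + 0.174886 = 0.800751
Of this, 0.174886 comes from 0.97159×0.18 (the sector-wide selloff=true cases).
So P(sector-wide selloff | price drop, poor earnings report) = 0.174886/0.800751 ≈ 0.218.
The drop from 0.744 to 0.218 is the explaining-away (discounting) effect.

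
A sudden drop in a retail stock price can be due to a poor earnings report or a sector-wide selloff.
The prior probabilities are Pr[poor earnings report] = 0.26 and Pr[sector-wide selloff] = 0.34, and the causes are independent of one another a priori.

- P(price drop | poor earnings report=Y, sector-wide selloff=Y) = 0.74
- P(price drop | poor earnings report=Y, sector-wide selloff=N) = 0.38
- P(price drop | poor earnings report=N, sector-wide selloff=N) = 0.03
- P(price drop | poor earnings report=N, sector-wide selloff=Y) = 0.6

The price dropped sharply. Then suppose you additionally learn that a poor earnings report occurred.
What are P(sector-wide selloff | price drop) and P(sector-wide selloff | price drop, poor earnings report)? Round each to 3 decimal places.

By total probability over the 4 (poor earnings report, sector-wide selloff) configurations:
  P(price drop) = 0.03*0.74*0.66 + 0.6*0.74*0.34 + 0.38*0.26*0.66 + 0.74*0.26*0.34
        = 0.014652 + 0.150960 + 0.065208 + 0.065416 = 0.296236
Keeping only the sector-wide selloff-present terms gives 0.216376, so
  P(sector-wide selloff | price drop) = 0.216376 / 0.296236 ≈ 0.730

With the extra evidence:
P(price drop | poor earnings report) = 0.38*0.66 + 0.74*0.34 = 0.250800 + 0.251600 = 0.502400
The sector-wide selloff-present share is 0.74*0.34 = 0.251600.
So P(sector-wide selloff | price drop, poor earnings report) = 0.251600/0.502400 ≈ 0.501.
This is intercausal reasoning (explaining away): once poor earnings report accounts for the price drop, sector-wide selloff becomes less likely.

P(sector-wide selloff | price drop) ≈ 0.730; P(sector-wide selloff | price drop, poor earnings report) ≈ 0.501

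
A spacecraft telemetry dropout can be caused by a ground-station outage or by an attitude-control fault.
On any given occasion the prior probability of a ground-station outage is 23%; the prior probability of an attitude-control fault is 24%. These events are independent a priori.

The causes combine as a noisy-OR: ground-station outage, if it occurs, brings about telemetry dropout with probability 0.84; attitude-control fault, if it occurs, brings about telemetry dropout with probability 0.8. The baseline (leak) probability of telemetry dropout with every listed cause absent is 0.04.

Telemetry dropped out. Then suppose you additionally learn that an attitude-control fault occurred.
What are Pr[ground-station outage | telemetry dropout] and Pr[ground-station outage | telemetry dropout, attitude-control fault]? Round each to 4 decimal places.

Pr[ground-station outage | telemetry dropout] ≈ 0.5384; Pr[ground-station outage | telemetry dropout, attitude-control fault] ≈ 0.2638

Under noisy-OR, P(telemetry dropout | causes) = 1 − (1−0.04)·∏(1−qᵢ) over the active causes.
For the numerator, keep only ground-station outage=true terms: 0.147951 + 0.053504 = 0.201455
Normalizer over all consistent configurations: 0.04*0.77*0.76 + 0.808*0.77*0.24 + 0.8464*0.23*0.76 + 0.96928*0.23*0.24 = 0.374181
Posterior = 0.201455 / 0.374181 ≈ 0.5384

Now condition on the additional information:
P(telemetry dropout | attitude-control fault) = 0.808·0.77 + 0.96928·0.23 = 0.622160 + 0.222934 = 0.845094
Restricting to configurations with ground-station outage present: 0.96928·0.23 = 0.222934.
P(ground-station outage | telemetry dropout, attitude-control fault) = 0.222934 / 0.845094 ≈ 0.2638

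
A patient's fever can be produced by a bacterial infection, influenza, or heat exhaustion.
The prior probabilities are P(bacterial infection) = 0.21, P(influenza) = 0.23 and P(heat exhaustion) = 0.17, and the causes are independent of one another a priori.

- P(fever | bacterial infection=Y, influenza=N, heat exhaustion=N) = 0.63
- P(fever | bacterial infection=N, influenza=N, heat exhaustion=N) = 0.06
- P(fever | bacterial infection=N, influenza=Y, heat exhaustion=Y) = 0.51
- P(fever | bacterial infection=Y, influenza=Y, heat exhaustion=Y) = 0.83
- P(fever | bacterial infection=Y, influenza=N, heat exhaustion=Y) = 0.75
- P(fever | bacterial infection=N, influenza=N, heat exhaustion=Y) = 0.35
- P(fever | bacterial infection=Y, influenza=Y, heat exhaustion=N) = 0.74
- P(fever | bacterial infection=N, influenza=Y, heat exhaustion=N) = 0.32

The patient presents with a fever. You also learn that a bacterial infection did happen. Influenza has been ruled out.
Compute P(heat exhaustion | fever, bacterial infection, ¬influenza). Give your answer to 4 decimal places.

By total probability over both values of heat exhaustion:
  P(fever | bacterial infection, ¬influenza) = 0.63×0.83 + 0.75×0.17
        = 0.522900 + 0.127500 = 0.650400
Keeping only the heat exhaustion-present terms gives 0.127500, so
  P(heat exhaustion | fever, bacterial infection, ¬influenza) = 0.127500 / 0.650400 ≈ 0.1960

P(heat exhaustion | fever, bacterial infection, ¬influenza) ≈ 0.1960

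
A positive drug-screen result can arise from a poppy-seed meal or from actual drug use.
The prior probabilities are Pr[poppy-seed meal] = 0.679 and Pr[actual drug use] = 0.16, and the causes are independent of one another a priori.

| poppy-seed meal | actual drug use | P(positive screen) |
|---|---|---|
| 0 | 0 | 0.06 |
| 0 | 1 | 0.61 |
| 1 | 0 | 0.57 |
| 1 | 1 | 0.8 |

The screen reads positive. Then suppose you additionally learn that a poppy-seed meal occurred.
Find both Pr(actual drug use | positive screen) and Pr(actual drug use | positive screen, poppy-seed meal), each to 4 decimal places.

Sum P(positive screen|·) weighted by the priors over the 4 (poppy-seed meal, actual drug use) configurations:
  P(positive screen) = 0.06*0.321*0.84 + 0.61*0.321*0.16 + 0.57*0.679*0.84 + 0.8*0.679*0.16
        = 0.016178 + 0.031330 + 0.325105 + 0.086912 = 0.459525
The terms with actual drug use present sum to 0.118242, so
  P(actual drug use | positive screen) = 0.118242 / 0.459525 ≈ 0.2573

With the extra evidence:
Numerator (weight on configurations with actual drug use): 0.8×0.16 = 0.128000
Denominator P(positive screen | poppy-seed meal): 0.57×0.84 + 0.8×0.16 = 0.606800
Posterior = 0.128000 / 0.606800 ≈ 0.2109
The drop from 0.2573 to 0.2109 is the explaining-away (discounting) effect.

Pr(actual drug use | positive screen) ≈ 0.2573; Pr(actual drug use | positive screen, poppy-seed meal) ≈ 0.2109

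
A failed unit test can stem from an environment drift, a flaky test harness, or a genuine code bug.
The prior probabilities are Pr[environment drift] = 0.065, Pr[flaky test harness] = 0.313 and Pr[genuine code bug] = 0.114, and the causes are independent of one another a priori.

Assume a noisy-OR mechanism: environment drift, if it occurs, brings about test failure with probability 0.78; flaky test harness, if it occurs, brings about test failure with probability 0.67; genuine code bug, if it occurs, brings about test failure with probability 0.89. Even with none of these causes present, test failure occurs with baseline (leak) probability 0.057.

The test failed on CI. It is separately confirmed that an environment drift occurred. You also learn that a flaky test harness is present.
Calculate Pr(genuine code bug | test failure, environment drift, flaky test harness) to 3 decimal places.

Under noisy-OR, P(test failure | causes) = 1 − (1−0.057)·∏(1−qᵢ) over the active causes.
P(test failure | environment drift, flaky test harness) = 0.931538×0.886 + 0.992469×0.114 = 0.825343 + 0.113141 = 0.938484
Restricting to configurations with genuine code bug present: 0.992469×0.114 = 0.113141.
P(genuine code bug | test failure, environment drift, flaky test harness) = 0.113141 / 0.938484 ≈ 0.121

Pr(genuine code bug | test failure, environment drift, flaky test harness) ≈ 0.121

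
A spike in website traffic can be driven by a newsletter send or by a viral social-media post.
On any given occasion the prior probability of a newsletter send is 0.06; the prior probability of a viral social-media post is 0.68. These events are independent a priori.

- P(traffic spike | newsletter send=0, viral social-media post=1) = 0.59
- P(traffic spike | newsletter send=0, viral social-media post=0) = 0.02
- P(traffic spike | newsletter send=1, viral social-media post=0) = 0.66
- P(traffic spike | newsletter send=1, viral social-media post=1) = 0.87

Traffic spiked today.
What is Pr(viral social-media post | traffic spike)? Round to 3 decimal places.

By total probability over the 4 (newsletter send, viral social-media post) configurations:
  P(traffic spike) = 0.02*0.94*0.32 + 0.59*0.94*0.68 + 0.66*0.06*0.32 + 0.87*0.06*0.68
        = 0.006016 + 0.377128 + 0.012672 + 0.035496 = 0.431312
Configurations with viral social-media post contribute 0.412624, so
  P(viral social-media post | traffic spike) = 0.412624 / 0.431312 ≈ 0.957

Pr(viral social-media post | traffic spike) ≈ 0.957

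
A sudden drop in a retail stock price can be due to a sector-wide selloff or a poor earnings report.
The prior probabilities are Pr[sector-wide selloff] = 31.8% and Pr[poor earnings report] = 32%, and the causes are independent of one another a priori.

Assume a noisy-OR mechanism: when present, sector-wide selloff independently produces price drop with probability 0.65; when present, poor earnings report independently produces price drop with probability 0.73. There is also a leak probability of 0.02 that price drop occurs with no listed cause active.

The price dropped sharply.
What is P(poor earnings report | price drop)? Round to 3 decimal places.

Under noisy-OR, P(price drop | causes) = 1 − (1−0.02)·∏(1−qᵢ) over the active causes.
For the numerator, keep only poor earnings report=true terms: 0.160494 + 0.092336 = 0.252830
Denominator P(price drop): 0.02×0.682×0.68 + 0.7354×0.682×0.32 + 0.657×0.318×0.68 + 0.90739×0.318×0.32 = 0.404175
P(poor earnings report | price drop) = 0.252830/0.404175 ≈ 0.626

P(poor earnings report | price drop) ≈ 0.626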